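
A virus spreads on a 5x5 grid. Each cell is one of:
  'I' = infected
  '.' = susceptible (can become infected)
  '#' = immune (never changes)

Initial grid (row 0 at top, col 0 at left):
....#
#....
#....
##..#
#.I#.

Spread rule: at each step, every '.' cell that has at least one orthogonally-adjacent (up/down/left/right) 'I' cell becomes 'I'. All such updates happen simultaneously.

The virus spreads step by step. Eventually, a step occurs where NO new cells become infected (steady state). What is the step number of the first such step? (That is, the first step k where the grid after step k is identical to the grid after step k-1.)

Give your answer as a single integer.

Answer: 7

Derivation:
Step 0 (initial): 1 infected
Step 1: +2 new -> 3 infected
Step 2: +2 new -> 5 infected
Step 3: +3 new -> 8 infected
Step 4: +4 new -> 12 infected
Step 5: +3 new -> 15 infected
Step 6: +1 new -> 16 infected
Step 7: +0 new -> 16 infected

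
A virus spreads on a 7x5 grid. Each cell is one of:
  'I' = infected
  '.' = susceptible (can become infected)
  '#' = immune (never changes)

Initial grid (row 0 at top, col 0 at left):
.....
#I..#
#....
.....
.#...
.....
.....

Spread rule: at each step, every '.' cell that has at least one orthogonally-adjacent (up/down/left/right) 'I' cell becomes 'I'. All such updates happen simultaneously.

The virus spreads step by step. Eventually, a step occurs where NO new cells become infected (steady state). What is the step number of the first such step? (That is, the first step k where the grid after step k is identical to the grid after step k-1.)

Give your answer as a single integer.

Step 0 (initial): 1 infected
Step 1: +3 new -> 4 infected
Step 2: +5 new -> 9 infected
Step 3: +4 new -> 13 infected
Step 4: +5 new -> 18 infected
Step 5: +4 new -> 22 infected
Step 6: +5 new -> 27 infected
Step 7: +3 new -> 30 infected
Step 8: +1 new -> 31 infected
Step 9: +0 new -> 31 infected

Answer: 9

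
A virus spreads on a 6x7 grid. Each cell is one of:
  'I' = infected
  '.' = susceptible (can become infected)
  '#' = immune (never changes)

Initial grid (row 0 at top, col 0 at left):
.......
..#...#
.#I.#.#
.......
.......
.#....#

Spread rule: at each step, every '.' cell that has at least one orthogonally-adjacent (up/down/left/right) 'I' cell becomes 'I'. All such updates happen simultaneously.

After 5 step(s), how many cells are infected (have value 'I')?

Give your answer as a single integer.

Step 0 (initial): 1 infected
Step 1: +2 new -> 3 infected
Step 2: +4 new -> 7 infected
Step 3: +7 new -> 14 infected
Step 4: +8 new -> 22 infected
Step 5: +8 new -> 30 infected

Answer: 30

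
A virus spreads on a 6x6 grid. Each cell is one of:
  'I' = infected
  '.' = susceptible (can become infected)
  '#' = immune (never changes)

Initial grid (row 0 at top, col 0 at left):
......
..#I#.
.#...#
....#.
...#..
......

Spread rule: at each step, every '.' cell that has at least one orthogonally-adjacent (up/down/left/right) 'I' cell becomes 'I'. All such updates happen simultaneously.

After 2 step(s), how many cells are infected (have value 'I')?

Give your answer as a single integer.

Step 0 (initial): 1 infected
Step 1: +2 new -> 3 infected
Step 2: +5 new -> 8 infected

Answer: 8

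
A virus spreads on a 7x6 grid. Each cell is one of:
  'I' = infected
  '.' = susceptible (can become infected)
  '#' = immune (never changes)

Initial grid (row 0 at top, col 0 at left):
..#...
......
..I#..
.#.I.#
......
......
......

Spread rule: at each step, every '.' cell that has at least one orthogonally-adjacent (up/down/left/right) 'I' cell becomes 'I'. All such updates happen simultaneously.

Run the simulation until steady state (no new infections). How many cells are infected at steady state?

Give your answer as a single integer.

Answer: 38

Derivation:
Step 0 (initial): 2 infected
Step 1: +5 new -> 7 infected
Step 2: +7 new -> 14 infected
Step 3: +11 new -> 25 infected
Step 4: +8 new -> 33 infected
Step 5: +4 new -> 37 infected
Step 6: +1 new -> 38 infected
Step 7: +0 new -> 38 infected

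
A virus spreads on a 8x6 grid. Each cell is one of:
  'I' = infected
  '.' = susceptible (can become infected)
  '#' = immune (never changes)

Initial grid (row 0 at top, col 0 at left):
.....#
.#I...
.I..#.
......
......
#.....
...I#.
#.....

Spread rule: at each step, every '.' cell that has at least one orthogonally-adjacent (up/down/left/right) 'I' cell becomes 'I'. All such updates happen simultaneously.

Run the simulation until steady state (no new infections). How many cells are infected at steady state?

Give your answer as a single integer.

Step 0 (initial): 3 infected
Step 1: +8 new -> 11 infected
Step 2: +14 new -> 25 infected
Step 3: +12 new -> 37 infected
Step 4: +4 new -> 41 infected
Step 5: +1 new -> 42 infected
Step 6: +0 new -> 42 infected

Answer: 42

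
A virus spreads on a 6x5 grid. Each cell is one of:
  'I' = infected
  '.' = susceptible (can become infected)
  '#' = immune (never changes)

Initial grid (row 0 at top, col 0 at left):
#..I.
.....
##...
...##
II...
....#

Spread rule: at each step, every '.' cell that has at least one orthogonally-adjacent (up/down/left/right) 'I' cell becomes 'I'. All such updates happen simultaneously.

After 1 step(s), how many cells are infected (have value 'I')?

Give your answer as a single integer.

Answer: 11

Derivation:
Step 0 (initial): 3 infected
Step 1: +8 new -> 11 infected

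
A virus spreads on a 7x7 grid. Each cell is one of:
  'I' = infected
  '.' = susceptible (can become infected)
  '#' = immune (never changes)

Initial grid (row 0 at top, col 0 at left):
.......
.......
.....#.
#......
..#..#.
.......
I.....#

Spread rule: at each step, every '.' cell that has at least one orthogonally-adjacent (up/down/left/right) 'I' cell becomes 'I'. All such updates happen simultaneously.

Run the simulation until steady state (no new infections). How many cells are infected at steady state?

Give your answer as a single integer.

Step 0 (initial): 1 infected
Step 1: +2 new -> 3 infected
Step 2: +3 new -> 6 infected
Step 3: +3 new -> 9 infected
Step 4: +3 new -> 12 infected
Step 5: +5 new -> 17 infected
Step 6: +6 new -> 23 infected
Step 7: +6 new -> 29 infected
Step 8: +6 new -> 35 infected
Step 9: +3 new -> 38 infected
Step 10: +3 new -> 41 infected
Step 11: +2 new -> 43 infected
Step 12: +1 new -> 44 infected
Step 13: +0 new -> 44 infected

Answer: 44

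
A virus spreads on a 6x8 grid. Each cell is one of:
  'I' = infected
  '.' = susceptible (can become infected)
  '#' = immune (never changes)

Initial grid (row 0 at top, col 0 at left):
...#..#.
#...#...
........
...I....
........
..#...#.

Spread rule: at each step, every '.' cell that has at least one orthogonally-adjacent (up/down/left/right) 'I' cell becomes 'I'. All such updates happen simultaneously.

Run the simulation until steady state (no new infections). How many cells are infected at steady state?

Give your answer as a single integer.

Step 0 (initial): 1 infected
Step 1: +4 new -> 5 infected
Step 2: +8 new -> 13 infected
Step 3: +8 new -> 21 infected
Step 4: +10 new -> 31 infected
Step 5: +6 new -> 37 infected
Step 6: +4 new -> 41 infected
Step 7: +1 new -> 42 infected
Step 8: +0 new -> 42 infected

Answer: 42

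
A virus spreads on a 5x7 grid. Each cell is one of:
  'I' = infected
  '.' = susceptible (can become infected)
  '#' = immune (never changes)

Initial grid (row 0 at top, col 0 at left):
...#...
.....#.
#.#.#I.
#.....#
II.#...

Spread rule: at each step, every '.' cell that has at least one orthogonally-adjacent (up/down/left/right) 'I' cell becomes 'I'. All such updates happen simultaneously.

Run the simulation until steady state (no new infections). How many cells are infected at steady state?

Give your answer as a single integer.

Answer: 27

Derivation:
Step 0 (initial): 3 infected
Step 1: +4 new -> 7 infected
Step 2: +5 new -> 12 infected
Step 3: +5 new -> 17 infected
Step 4: +5 new -> 22 infected
Step 5: +4 new -> 26 infected
Step 6: +1 new -> 27 infected
Step 7: +0 new -> 27 infected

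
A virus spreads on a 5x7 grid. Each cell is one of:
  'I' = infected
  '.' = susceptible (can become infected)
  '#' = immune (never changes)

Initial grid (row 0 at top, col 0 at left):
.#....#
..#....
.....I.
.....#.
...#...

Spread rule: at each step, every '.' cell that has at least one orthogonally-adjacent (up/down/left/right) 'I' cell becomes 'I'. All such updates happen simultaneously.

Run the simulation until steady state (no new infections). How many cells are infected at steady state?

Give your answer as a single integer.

Answer: 30

Derivation:
Step 0 (initial): 1 infected
Step 1: +3 new -> 4 infected
Step 2: +6 new -> 10 infected
Step 3: +6 new -> 16 infected
Step 4: +4 new -> 20 infected
Step 5: +5 new -> 25 infected
Step 6: +3 new -> 28 infected
Step 7: +2 new -> 30 infected
Step 8: +0 new -> 30 infected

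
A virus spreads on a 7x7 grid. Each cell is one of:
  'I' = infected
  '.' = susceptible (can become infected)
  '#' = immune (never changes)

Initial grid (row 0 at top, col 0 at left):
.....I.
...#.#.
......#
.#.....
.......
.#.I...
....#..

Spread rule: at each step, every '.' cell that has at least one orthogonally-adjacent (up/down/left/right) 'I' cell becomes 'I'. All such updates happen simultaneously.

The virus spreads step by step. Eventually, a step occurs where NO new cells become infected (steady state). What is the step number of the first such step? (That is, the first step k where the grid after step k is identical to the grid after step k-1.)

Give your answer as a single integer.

Step 0 (initial): 2 infected
Step 1: +6 new -> 8 infected
Step 2: +8 new -> 16 infected
Step 3: +10 new -> 26 infected
Step 4: +9 new -> 35 infected
Step 5: +6 new -> 41 infected
Step 6: +2 new -> 43 infected
Step 7: +0 new -> 43 infected

Answer: 7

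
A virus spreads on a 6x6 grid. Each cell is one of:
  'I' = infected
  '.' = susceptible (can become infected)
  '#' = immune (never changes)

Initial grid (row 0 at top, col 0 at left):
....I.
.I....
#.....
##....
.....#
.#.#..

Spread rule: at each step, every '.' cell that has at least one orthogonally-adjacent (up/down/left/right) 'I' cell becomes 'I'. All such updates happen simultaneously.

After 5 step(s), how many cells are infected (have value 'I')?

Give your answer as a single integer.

Step 0 (initial): 2 infected
Step 1: +7 new -> 9 infected
Step 2: +6 new -> 15 infected
Step 3: +4 new -> 19 infected
Step 4: +4 new -> 23 infected
Step 5: +4 new -> 27 infected

Answer: 27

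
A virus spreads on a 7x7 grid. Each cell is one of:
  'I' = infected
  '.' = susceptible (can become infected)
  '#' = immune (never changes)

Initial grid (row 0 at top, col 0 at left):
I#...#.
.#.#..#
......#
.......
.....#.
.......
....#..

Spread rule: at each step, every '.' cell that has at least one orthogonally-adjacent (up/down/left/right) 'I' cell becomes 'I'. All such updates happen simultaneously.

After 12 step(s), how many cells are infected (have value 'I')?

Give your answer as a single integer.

Step 0 (initial): 1 infected
Step 1: +1 new -> 2 infected
Step 2: +1 new -> 3 infected
Step 3: +2 new -> 5 infected
Step 4: +3 new -> 8 infected
Step 5: +5 new -> 13 infected
Step 6: +6 new -> 19 infected
Step 7: +7 new -> 26 infected
Step 8: +6 new -> 32 infected
Step 9: +3 new -> 35 infected
Step 10: +2 new -> 37 infected
Step 11: +2 new -> 39 infected
Step 12: +1 new -> 40 infected

Answer: 40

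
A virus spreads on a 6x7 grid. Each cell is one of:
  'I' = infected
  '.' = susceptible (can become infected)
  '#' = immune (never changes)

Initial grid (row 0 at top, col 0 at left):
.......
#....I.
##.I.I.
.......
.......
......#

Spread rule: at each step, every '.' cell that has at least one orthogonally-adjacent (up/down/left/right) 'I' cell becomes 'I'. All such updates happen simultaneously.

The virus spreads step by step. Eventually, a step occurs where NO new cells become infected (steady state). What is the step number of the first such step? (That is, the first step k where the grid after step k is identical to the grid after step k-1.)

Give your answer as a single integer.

Answer: 7

Derivation:
Step 0 (initial): 3 infected
Step 1: +9 new -> 12 infected
Step 2: +9 new -> 21 infected
Step 3: +8 new -> 29 infected
Step 4: +5 new -> 34 infected
Step 5: +3 new -> 37 infected
Step 6: +1 new -> 38 infected
Step 7: +0 new -> 38 infected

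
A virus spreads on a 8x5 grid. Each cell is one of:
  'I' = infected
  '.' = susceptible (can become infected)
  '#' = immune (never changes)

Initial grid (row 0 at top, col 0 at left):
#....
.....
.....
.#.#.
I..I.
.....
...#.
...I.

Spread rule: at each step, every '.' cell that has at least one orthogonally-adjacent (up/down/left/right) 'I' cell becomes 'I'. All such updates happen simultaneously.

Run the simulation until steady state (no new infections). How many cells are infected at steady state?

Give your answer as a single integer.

Answer: 36

Derivation:
Step 0 (initial): 3 infected
Step 1: +8 new -> 11 infected
Step 2: +10 new -> 21 infected
Step 3: +6 new -> 27 infected
Step 4: +4 new -> 31 infected
Step 5: +4 new -> 35 infected
Step 6: +1 new -> 36 infected
Step 7: +0 new -> 36 infected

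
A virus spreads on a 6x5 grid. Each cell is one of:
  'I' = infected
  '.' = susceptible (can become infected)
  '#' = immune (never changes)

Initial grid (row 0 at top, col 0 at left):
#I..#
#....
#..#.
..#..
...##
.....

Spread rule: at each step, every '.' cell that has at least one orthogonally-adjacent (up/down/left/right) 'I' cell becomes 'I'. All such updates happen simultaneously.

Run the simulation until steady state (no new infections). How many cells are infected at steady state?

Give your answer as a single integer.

Step 0 (initial): 1 infected
Step 1: +2 new -> 3 infected
Step 2: +3 new -> 6 infected
Step 3: +3 new -> 9 infected
Step 4: +3 new -> 12 infected
Step 5: +4 new -> 16 infected
Step 6: +3 new -> 19 infected
Step 7: +2 new -> 21 infected
Step 8: +1 new -> 22 infected
Step 9: +0 new -> 22 infected

Answer: 22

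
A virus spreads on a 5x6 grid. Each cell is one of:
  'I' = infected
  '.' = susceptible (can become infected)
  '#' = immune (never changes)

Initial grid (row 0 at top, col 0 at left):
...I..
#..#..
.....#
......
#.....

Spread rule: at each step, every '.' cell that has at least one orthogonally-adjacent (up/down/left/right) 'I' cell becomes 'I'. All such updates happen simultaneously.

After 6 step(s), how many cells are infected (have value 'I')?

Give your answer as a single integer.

Answer: 26

Derivation:
Step 0 (initial): 1 infected
Step 1: +2 new -> 3 infected
Step 2: +4 new -> 7 infected
Step 3: +5 new -> 12 infected
Step 4: +4 new -> 16 infected
Step 5: +6 new -> 22 infected
Step 6: +4 new -> 26 infected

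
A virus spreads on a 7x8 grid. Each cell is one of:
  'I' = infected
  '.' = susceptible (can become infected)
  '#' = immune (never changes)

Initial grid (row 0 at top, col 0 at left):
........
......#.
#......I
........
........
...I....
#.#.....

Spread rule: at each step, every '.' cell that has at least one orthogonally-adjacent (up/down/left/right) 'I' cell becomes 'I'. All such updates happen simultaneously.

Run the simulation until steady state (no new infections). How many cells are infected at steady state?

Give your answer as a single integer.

Step 0 (initial): 2 infected
Step 1: +7 new -> 9 infected
Step 2: +10 new -> 19 infected
Step 3: +15 new -> 34 infected
Step 4: +8 new -> 42 infected
Step 5: +5 new -> 47 infected
Step 6: +2 new -> 49 infected
Step 7: +2 new -> 51 infected
Step 8: +1 new -> 52 infected
Step 9: +0 new -> 52 infected

Answer: 52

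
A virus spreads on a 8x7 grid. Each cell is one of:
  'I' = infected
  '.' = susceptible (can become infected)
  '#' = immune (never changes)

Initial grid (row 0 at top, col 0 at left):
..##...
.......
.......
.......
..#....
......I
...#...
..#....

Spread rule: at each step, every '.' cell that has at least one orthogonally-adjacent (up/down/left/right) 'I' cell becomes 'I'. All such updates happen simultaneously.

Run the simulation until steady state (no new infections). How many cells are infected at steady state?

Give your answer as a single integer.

Step 0 (initial): 1 infected
Step 1: +3 new -> 4 infected
Step 2: +5 new -> 9 infected
Step 3: +6 new -> 15 infected
Step 4: +6 new -> 21 infected
Step 5: +7 new -> 28 infected
Step 6: +7 new -> 35 infected
Step 7: +7 new -> 42 infected
Step 8: +4 new -> 46 infected
Step 9: +2 new -> 48 infected
Step 10: +2 new -> 50 infected
Step 11: +1 new -> 51 infected
Step 12: +0 new -> 51 infected

Answer: 51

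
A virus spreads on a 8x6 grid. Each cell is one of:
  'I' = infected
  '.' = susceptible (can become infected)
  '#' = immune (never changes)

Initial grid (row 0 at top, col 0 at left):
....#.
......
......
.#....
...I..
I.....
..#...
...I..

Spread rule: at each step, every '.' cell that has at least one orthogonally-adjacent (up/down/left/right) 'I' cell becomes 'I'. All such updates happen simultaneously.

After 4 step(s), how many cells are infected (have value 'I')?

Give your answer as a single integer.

Answer: 39

Derivation:
Step 0 (initial): 3 infected
Step 1: +10 new -> 13 infected
Step 2: +13 new -> 26 infected
Step 3: +7 new -> 33 infected
Step 4: +6 new -> 39 infected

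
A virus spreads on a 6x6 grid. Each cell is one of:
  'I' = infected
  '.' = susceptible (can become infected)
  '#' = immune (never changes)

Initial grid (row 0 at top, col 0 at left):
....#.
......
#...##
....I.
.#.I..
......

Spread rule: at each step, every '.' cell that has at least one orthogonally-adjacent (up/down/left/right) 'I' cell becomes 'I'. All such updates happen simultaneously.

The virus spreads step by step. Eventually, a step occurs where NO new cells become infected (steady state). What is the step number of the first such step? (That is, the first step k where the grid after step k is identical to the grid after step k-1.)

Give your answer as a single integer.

Answer: 8

Derivation:
Step 0 (initial): 2 infected
Step 1: +5 new -> 7 infected
Step 2: +5 new -> 12 infected
Step 3: +5 new -> 17 infected
Step 4: +6 new -> 23 infected
Step 5: +4 new -> 27 infected
Step 6: +3 new -> 30 infected
Step 7: +1 new -> 31 infected
Step 8: +0 new -> 31 infected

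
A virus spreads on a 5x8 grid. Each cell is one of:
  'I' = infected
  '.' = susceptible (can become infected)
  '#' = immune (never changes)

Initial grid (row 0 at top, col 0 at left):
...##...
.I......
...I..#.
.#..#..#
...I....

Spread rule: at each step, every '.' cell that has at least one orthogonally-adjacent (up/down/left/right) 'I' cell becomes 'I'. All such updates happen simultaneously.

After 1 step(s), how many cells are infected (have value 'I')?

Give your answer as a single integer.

Answer: 13

Derivation:
Step 0 (initial): 3 infected
Step 1: +10 new -> 13 infected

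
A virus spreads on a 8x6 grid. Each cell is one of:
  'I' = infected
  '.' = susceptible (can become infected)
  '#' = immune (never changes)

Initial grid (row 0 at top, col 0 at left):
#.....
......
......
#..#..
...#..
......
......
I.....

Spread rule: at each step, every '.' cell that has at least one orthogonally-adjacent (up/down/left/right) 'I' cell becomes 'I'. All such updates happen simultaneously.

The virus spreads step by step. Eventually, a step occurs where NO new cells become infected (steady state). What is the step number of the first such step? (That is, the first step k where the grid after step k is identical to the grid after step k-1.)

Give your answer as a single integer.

Answer: 13

Derivation:
Step 0 (initial): 1 infected
Step 1: +2 new -> 3 infected
Step 2: +3 new -> 6 infected
Step 3: +4 new -> 10 infected
Step 4: +4 new -> 14 infected
Step 5: +5 new -> 19 infected
Step 6: +4 new -> 23 infected
Step 7: +5 new -> 28 infected
Step 8: +6 new -> 34 infected
Step 9: +4 new -> 38 infected
Step 10: +3 new -> 41 infected
Step 11: +2 new -> 43 infected
Step 12: +1 new -> 44 infected
Step 13: +0 new -> 44 infected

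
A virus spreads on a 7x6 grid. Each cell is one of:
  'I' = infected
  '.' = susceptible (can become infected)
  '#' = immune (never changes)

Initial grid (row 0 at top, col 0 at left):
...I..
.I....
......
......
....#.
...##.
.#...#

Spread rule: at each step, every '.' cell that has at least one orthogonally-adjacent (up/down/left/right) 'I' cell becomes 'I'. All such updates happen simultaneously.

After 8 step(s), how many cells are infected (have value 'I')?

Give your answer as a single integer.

Step 0 (initial): 2 infected
Step 1: +7 new -> 9 infected
Step 2: +7 new -> 16 infected
Step 3: +6 new -> 22 infected
Step 4: +6 new -> 28 infected
Step 5: +3 new -> 31 infected
Step 6: +3 new -> 34 infected
Step 7: +2 new -> 36 infected
Step 8: +1 new -> 37 infected

Answer: 37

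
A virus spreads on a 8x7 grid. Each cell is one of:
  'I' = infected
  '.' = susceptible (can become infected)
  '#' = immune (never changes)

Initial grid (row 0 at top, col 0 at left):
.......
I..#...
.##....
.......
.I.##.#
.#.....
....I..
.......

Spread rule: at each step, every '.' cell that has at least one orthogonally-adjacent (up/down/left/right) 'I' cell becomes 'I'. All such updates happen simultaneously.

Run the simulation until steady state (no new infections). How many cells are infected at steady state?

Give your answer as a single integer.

Answer: 49

Derivation:
Step 0 (initial): 3 infected
Step 1: +10 new -> 13 infected
Step 2: +12 new -> 25 infected
Step 3: +8 new -> 33 infected
Step 4: +6 new -> 39 infected
Step 5: +4 new -> 43 infected
Step 6: +4 new -> 47 infected
Step 7: +2 new -> 49 infected
Step 8: +0 new -> 49 infected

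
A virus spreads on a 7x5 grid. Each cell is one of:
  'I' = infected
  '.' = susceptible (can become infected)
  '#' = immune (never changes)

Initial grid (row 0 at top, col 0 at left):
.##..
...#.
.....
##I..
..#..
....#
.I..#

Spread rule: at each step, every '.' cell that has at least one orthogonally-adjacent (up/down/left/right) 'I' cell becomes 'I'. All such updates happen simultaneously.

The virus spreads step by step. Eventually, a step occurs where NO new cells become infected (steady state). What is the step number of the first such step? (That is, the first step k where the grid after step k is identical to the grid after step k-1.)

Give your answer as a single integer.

Step 0 (initial): 2 infected
Step 1: +5 new -> 7 infected
Step 2: +9 new -> 16 infected
Step 3: +6 new -> 22 infected
Step 4: +2 new -> 24 infected
Step 5: +2 new -> 26 infected
Step 6: +1 new -> 27 infected
Step 7: +0 new -> 27 infected

Answer: 7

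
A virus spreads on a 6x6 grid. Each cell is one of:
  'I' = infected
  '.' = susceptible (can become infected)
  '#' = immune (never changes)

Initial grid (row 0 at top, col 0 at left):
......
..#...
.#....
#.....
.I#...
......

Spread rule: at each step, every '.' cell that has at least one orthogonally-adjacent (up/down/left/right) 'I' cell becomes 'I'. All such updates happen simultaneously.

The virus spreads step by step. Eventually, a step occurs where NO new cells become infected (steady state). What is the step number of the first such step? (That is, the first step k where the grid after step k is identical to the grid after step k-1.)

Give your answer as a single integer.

Step 0 (initial): 1 infected
Step 1: +3 new -> 4 infected
Step 2: +3 new -> 7 infected
Step 3: +3 new -> 10 infected
Step 4: +4 new -> 14 infected
Step 5: +5 new -> 19 infected
Step 6: +4 new -> 23 infected
Step 7: +3 new -> 26 infected
Step 8: +2 new -> 28 infected
Step 9: +2 new -> 30 infected
Step 10: +1 new -> 31 infected
Step 11: +1 new -> 32 infected
Step 12: +0 new -> 32 infected

Answer: 12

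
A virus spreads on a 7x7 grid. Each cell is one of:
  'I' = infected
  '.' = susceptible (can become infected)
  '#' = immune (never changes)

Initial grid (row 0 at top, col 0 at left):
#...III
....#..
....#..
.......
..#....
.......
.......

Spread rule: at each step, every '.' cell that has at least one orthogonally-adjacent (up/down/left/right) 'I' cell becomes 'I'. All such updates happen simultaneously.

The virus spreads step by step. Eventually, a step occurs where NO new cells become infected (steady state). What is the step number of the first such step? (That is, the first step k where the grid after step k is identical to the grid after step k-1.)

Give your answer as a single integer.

Answer: 11

Derivation:
Step 0 (initial): 3 infected
Step 1: +3 new -> 6 infected
Step 2: +4 new -> 10 infected
Step 3: +5 new -> 15 infected
Step 4: +6 new -> 21 infected
Step 5: +7 new -> 28 infected
Step 6: +6 new -> 34 infected
Step 7: +5 new -> 39 infected
Step 8: +3 new -> 42 infected
Step 9: +2 new -> 44 infected
Step 10: +1 new -> 45 infected
Step 11: +0 new -> 45 infected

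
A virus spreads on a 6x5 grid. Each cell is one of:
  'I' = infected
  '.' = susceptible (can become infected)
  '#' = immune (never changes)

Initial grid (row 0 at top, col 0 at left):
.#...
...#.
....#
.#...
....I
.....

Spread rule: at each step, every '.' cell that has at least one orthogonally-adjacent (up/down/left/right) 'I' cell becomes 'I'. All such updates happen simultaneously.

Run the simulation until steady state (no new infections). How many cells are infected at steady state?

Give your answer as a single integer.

Answer: 26

Derivation:
Step 0 (initial): 1 infected
Step 1: +3 new -> 4 infected
Step 2: +3 new -> 7 infected
Step 3: +4 new -> 11 infected
Step 4: +3 new -> 14 infected
Step 5: +4 new -> 18 infected
Step 6: +3 new -> 21 infected
Step 7: +2 new -> 23 infected
Step 8: +2 new -> 25 infected
Step 9: +1 new -> 26 infected
Step 10: +0 new -> 26 infected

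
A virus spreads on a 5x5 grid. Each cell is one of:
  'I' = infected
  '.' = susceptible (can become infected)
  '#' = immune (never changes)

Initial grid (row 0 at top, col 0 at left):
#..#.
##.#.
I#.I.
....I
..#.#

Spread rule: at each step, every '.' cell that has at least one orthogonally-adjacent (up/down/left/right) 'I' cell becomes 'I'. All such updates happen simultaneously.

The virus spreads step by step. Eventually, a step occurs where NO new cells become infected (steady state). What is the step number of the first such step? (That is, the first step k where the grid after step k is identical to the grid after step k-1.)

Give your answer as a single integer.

Step 0 (initial): 3 infected
Step 1: +4 new -> 7 infected
Step 2: +6 new -> 13 infected
Step 3: +3 new -> 16 infected
Step 4: +1 new -> 17 infected
Step 5: +0 new -> 17 infected

Answer: 5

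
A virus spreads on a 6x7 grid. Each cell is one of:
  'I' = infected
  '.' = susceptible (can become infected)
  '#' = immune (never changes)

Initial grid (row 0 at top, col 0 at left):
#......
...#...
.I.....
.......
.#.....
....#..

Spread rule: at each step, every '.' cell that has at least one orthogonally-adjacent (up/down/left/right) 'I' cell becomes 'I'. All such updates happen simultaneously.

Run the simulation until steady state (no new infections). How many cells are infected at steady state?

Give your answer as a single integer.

Answer: 38

Derivation:
Step 0 (initial): 1 infected
Step 1: +4 new -> 5 infected
Step 2: +6 new -> 11 infected
Step 3: +5 new -> 16 infected
Step 4: +7 new -> 23 infected
Step 5: +7 new -> 30 infected
Step 6: +4 new -> 34 infected
Step 7: +3 new -> 37 infected
Step 8: +1 new -> 38 infected
Step 9: +0 new -> 38 infected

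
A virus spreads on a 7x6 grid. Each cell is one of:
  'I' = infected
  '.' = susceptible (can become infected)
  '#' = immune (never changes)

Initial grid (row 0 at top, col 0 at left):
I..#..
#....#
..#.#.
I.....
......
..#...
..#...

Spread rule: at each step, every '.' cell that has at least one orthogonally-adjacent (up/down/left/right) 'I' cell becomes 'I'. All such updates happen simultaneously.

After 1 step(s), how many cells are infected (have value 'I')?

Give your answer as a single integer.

Step 0 (initial): 2 infected
Step 1: +4 new -> 6 infected

Answer: 6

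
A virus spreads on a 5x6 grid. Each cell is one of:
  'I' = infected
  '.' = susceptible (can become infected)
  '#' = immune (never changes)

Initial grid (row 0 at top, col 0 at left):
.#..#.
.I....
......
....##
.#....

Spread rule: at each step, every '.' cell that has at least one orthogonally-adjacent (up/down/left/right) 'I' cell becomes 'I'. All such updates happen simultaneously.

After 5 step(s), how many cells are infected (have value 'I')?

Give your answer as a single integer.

Answer: 23

Derivation:
Step 0 (initial): 1 infected
Step 1: +3 new -> 4 infected
Step 2: +6 new -> 10 infected
Step 3: +5 new -> 15 infected
Step 4: +5 new -> 20 infected
Step 5: +3 new -> 23 infected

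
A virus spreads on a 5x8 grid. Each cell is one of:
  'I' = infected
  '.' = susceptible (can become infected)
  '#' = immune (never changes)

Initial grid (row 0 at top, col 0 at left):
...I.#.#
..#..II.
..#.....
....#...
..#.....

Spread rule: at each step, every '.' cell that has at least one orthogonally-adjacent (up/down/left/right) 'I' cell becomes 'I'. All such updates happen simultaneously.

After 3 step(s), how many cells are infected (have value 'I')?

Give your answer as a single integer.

Step 0 (initial): 3 infected
Step 1: +8 new -> 11 infected
Step 2: +6 new -> 17 infected
Step 3: +6 new -> 23 infected

Answer: 23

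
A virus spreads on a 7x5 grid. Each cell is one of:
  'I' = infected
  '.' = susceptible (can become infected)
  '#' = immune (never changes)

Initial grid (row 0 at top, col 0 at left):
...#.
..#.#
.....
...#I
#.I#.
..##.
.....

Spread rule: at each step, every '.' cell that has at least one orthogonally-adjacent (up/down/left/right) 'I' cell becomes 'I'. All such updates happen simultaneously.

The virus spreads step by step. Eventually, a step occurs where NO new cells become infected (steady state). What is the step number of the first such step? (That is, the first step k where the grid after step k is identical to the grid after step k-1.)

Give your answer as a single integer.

Answer: 7

Derivation:
Step 0 (initial): 2 infected
Step 1: +4 new -> 6 infected
Step 2: +5 new -> 11 infected
Step 3: +6 new -> 17 infected
Step 4: +5 new -> 22 infected
Step 5: +2 new -> 24 infected
Step 6: +2 new -> 26 infected
Step 7: +0 new -> 26 infected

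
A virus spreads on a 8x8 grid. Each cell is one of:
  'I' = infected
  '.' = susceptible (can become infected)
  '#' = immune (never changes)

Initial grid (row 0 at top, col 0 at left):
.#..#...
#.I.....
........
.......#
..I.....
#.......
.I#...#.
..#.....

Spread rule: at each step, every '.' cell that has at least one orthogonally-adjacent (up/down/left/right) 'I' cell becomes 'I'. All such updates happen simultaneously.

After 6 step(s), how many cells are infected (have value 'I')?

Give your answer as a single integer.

Answer: 52

Derivation:
Step 0 (initial): 3 infected
Step 1: +11 new -> 14 infected
Step 2: +10 new -> 24 infected
Step 3: +8 new -> 32 infected
Step 4: +8 new -> 40 infected
Step 5: +8 new -> 48 infected
Step 6: +4 new -> 52 infected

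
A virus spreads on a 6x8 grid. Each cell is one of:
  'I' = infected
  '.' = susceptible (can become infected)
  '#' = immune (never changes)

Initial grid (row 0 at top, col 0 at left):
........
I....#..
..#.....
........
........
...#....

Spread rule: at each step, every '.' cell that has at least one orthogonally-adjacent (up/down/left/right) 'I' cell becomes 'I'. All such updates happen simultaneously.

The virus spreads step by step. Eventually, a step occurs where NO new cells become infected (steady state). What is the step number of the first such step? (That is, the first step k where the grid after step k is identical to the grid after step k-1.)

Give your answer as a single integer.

Answer: 12

Derivation:
Step 0 (initial): 1 infected
Step 1: +3 new -> 4 infected
Step 2: +4 new -> 8 infected
Step 3: +4 new -> 12 infected
Step 4: +6 new -> 18 infected
Step 5: +5 new -> 23 infected
Step 6: +5 new -> 28 infected
Step 7: +4 new -> 32 infected
Step 8: +6 new -> 38 infected
Step 9: +4 new -> 42 infected
Step 10: +2 new -> 44 infected
Step 11: +1 new -> 45 infected
Step 12: +0 new -> 45 infected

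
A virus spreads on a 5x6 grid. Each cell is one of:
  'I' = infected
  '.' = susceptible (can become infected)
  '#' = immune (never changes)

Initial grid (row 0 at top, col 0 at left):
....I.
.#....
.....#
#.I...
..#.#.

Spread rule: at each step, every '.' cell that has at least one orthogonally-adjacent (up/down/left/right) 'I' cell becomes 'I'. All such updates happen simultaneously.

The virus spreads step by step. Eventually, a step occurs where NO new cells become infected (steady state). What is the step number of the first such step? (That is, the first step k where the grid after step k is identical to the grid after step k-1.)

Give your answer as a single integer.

Step 0 (initial): 2 infected
Step 1: +6 new -> 8 infected
Step 2: +10 new -> 18 infected
Step 3: +4 new -> 22 infected
Step 4: +3 new -> 25 infected
Step 5: +0 new -> 25 infected

Answer: 5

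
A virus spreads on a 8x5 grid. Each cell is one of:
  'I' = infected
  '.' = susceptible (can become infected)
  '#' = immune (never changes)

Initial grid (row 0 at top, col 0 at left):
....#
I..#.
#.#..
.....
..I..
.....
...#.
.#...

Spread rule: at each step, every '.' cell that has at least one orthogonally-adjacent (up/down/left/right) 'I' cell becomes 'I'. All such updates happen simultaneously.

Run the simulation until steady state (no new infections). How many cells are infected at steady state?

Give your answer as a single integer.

Step 0 (initial): 2 infected
Step 1: +6 new -> 8 infected
Step 2: +10 new -> 18 infected
Step 3: +8 new -> 26 infected
Step 4: +5 new -> 31 infected
Step 5: +3 new -> 34 infected
Step 6: +0 new -> 34 infected

Answer: 34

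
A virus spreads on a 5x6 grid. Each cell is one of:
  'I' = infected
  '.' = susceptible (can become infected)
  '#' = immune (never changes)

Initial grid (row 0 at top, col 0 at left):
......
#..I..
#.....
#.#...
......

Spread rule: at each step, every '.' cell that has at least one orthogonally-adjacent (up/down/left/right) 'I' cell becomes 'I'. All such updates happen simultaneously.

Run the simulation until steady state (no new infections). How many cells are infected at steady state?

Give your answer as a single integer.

Step 0 (initial): 1 infected
Step 1: +4 new -> 5 infected
Step 2: +7 new -> 12 infected
Step 3: +6 new -> 18 infected
Step 4: +5 new -> 23 infected
Step 5: +2 new -> 25 infected
Step 6: +1 new -> 26 infected
Step 7: +0 new -> 26 infected

Answer: 26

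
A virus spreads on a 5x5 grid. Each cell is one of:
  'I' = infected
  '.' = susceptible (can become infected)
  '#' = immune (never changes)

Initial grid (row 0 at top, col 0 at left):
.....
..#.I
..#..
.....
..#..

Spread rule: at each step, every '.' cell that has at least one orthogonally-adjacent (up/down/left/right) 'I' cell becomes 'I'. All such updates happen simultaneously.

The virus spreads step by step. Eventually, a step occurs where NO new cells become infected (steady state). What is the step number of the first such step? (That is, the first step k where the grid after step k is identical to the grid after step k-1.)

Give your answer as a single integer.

Step 0 (initial): 1 infected
Step 1: +3 new -> 4 infected
Step 2: +3 new -> 7 infected
Step 3: +3 new -> 10 infected
Step 4: +3 new -> 13 infected
Step 5: +3 new -> 16 infected
Step 6: +4 new -> 20 infected
Step 7: +2 new -> 22 infected
Step 8: +0 new -> 22 infected

Answer: 8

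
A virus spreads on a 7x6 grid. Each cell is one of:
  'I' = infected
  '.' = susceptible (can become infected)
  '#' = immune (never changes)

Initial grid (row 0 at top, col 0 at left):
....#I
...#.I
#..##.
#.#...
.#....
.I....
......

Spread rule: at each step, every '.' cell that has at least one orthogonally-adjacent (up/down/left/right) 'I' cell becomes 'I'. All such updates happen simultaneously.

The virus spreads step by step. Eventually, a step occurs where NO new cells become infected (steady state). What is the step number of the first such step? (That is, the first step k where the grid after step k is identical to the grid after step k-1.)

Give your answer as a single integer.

Step 0 (initial): 3 infected
Step 1: +5 new -> 8 infected
Step 2: +6 new -> 14 infected
Step 3: +5 new -> 19 infected
Step 4: +4 new -> 23 infected
Step 5: +1 new -> 24 infected
Step 6: +0 new -> 24 infected

Answer: 6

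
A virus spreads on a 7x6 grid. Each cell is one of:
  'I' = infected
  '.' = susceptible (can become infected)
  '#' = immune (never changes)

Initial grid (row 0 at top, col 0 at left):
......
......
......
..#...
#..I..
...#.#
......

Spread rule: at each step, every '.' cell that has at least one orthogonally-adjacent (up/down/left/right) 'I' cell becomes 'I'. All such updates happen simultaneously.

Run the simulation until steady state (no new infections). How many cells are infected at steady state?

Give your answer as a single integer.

Step 0 (initial): 1 infected
Step 1: +3 new -> 4 infected
Step 2: +6 new -> 10 infected
Step 3: +8 new -> 18 infected
Step 4: +10 new -> 28 infected
Step 5: +6 new -> 34 infected
Step 6: +3 new -> 37 infected
Step 7: +1 new -> 38 infected
Step 8: +0 new -> 38 infected

Answer: 38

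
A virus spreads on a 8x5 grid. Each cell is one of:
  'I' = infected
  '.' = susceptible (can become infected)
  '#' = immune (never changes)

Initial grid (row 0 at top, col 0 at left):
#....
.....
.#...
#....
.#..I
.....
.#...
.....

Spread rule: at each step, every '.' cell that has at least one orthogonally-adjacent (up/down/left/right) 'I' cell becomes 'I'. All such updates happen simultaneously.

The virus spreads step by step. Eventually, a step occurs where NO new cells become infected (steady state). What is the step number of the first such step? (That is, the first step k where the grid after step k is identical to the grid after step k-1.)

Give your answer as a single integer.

Step 0 (initial): 1 infected
Step 1: +3 new -> 4 infected
Step 2: +5 new -> 9 infected
Step 3: +6 new -> 15 infected
Step 4: +7 new -> 22 infected
Step 5: +4 new -> 26 infected
Step 6: +5 new -> 31 infected
Step 7: +3 new -> 34 infected
Step 8: +1 new -> 35 infected
Step 9: +0 new -> 35 infected

Answer: 9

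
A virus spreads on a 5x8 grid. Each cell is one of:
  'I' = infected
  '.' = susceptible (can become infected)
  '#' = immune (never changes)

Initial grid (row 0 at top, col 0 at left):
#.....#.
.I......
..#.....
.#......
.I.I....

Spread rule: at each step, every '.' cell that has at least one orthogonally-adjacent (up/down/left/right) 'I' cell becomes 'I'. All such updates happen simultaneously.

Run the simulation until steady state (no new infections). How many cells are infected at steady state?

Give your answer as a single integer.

Answer: 36

Derivation:
Step 0 (initial): 3 infected
Step 1: +8 new -> 11 infected
Step 2: +8 new -> 19 infected
Step 3: +5 new -> 24 infected
Step 4: +5 new -> 29 infected
Step 5: +4 new -> 33 infected
Step 6: +2 new -> 35 infected
Step 7: +1 new -> 36 infected
Step 8: +0 new -> 36 infected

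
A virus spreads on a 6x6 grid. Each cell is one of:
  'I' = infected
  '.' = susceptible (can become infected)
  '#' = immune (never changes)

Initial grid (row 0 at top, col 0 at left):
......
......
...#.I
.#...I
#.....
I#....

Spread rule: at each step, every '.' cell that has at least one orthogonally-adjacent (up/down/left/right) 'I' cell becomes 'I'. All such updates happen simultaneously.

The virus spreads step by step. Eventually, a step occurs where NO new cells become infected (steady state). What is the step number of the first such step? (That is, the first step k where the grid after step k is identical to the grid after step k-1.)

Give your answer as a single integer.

Step 0 (initial): 3 infected
Step 1: +4 new -> 7 infected
Step 2: +5 new -> 12 infected
Step 3: +5 new -> 17 infected
Step 4: +5 new -> 22 infected
Step 5: +5 new -> 27 infected
Step 6: +3 new -> 30 infected
Step 7: +2 new -> 32 infected
Step 8: +0 new -> 32 infected

Answer: 8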